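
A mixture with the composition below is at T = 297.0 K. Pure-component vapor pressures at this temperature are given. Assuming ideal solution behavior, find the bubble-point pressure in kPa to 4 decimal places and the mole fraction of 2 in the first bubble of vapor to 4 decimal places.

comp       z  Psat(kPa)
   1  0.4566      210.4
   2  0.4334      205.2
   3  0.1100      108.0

At the bubble point ψ → 0, so ΣzᵢKᵢ = 1 with Kᵢ = Pᵢˢᵃᵗ/P ⇒ P = ΣzᵢPᵢˢᵃᵗ.
P = 0.4566·210.4 + 0.4334·205.2 + 0.1100·108.0 = 196.8823 kPa
yᵢ = zᵢPᵢˢᵃᵗ/P ⇒ y_2 = 0.4334·205.2/196.8823 = 0.4517

Pbub = 196.8823 kPa, y_2 = 0.4517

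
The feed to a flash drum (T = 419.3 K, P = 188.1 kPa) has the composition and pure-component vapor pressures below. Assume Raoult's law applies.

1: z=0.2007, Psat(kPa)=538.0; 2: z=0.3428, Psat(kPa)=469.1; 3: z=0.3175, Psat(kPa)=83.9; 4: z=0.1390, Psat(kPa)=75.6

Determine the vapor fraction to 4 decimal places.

Raoult's law: Kᵢ = Pᵢˢᵃᵗ/P = Pᵢˢᵃᵗ/188.1.
  K_1 = 538.0/188.1 = 2.860181, K_2 = 469.1/188.1 = 2.493886, K_3 = 83.9/188.1 = 0.446039, K_4 = 75.6/188.1 = 0.401914
Newton iteration, ψ⁰ = 0.63:
  ψ = 0.6300: g = 0.03214, g' = -0.7082 → ψ = 0.6754
  ψ = 0.6754: g = -0.00012, g' = -0.7147 → ψ = 0.6752
Converged at ψ = 0.6752.

ψ = 0.6752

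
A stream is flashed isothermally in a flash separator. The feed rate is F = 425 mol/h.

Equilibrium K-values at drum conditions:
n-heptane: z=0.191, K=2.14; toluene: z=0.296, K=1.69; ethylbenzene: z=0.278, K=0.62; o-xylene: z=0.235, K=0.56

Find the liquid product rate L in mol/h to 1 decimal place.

L = 174.9 mol/h

Newton–Raphson from V/F = 0.44:
  V/F = 0.440: g = 0.0466, g' = -0.321 → V/F = 0.585
  V/F = 0.585: g = 0.0010, g' = -0.310 → V/F = 0.588
Converged at V/F = 0.588.
Then V = V/F·F = 0.5884·425 = 250.1 mol/h and L = F − V = 174.9 mol/h.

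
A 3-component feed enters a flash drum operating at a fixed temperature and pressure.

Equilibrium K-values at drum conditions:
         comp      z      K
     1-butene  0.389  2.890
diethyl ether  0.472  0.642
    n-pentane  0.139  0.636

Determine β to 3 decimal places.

Newton–Raphson from β = 0.4:
  β = 0.400: g = 0.1622, g' = -0.558 → β = 0.691
  β = 0.691: g = 0.0269, g' = -0.401 → β = 0.758
  β = 0.758: g = 0.0006, g' = -0.384 → β = 0.759
Converged at β = 0.759.

β = 0.759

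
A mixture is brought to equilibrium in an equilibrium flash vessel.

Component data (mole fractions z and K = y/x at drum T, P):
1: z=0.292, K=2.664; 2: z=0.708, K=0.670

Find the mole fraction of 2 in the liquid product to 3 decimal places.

x_2 = 0.835

Binary case is linear: z₁(K₁−1)(1+β(K₂−1)) + z₂(K₂−1)(1+β(K₁−1)) = 0
⇒ β = [z₁(K₁−1)+z₂(K₂−1)] / [−(K₁−1)(K₂−1)] = 0.2522/0.5491 = 0.459
Compositions from xᵢ = zᵢ/(1+β(Kᵢ−1)), yᵢ = Kᵢxᵢ:
  1: x = 0.165, y = 0.441
  2: x = 0.835, y = 0.559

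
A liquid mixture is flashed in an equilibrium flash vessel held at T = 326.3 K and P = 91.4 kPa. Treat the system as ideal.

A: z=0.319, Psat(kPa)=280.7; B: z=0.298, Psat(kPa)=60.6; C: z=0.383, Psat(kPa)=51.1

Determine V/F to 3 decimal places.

Raoult's law: Kᵢ = Pᵢˢᵃᵗ/P = Pᵢˢᵃᵗ/91.4.
  K_A = 280.7/91.4 = 3.07112, K_B = 60.6/91.4 = 0.66302, K_C = 51.1/91.4 = 0.55908
Newton iteration, V/F⁰ = 0.5:
  V/F = 0.500: g = -0.0128, g' = -0.502 → V/F = 0.474
  V/F = 0.474: g = 0.0002, g' = -0.515 → V/F = 0.475
Converged at V/F = 0.475.

V/F = 0.475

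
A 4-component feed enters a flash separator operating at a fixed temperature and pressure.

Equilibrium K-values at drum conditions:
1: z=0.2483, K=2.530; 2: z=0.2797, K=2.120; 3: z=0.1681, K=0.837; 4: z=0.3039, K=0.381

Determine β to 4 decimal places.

Material balance + equilibrium reduce to Σ zᵢ(Kᵢ−1)/(1+β(Kᵢ−1)) = 0.
Feasibility: ΣzᵢKᵢ = 1.4776, Σzᵢ/Kᵢ = 1.2286 — both > 1, two phases present.
Newton–Raphson from β = 0.5:
  β = 0.5000: g = 0.11379, g' = -0.5803 → β = 0.6961
  β = 0.6961: g = -0.00145, g' = -0.6123 → β = 0.6937
Converged at β = 0.6937.

β = 0.6937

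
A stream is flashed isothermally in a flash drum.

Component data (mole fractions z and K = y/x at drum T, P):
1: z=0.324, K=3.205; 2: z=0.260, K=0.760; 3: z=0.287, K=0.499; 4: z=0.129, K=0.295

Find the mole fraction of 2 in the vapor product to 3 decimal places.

y_2 = 0.219

Rachford–Rice: g(V/F) = Σ zᵢ(Kᵢ−1)/(1+V/F(Kᵢ−1)) = 0.
g(0) = ΣzᵢKᵢ − 1 = 0.417 and g(1) = 1 − Σzᵢ/Kᵢ = -0.456, so a root lies in (0, 1).
Iterate (Newton) starting at V/F = 0.33:
  V/F = 0.330: g = 0.0550, g' = -0.758 → V/F = 0.403
  V/F = 0.403: g = 0.0023, g' = -0.698 → V/F = 0.406
Converged at V/F = 0.406.
Compositions from xᵢ = zᵢ/(1+V/F(Kᵢ−1)), yᵢ = Kᵢxᵢ:
  1: x = 0.171, y = 0.548
  2: x = 0.288, y = 0.219
  3: x = 0.360, y = 0.180
  4: x = 0.181, y = 0.053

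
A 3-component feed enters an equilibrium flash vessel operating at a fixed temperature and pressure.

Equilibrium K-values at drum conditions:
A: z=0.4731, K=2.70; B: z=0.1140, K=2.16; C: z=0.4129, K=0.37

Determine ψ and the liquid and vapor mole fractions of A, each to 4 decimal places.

ψ = 0.6703, x_A = 0.2211, y_A = 0.5970

Material balance + equilibrium reduce to Σ zᵢ(Kᵢ−1)/(1+ψ(Kᵢ−1)) = 0.
Check two-phase: ΣzᵢKᵢ = 1.6764 > 1 and Σzᵢ/Kᵢ = 1.3439 > 1, so g(0) = 0.6764 > 0 and g(1) = -0.3439 < 0.
Newton iteration, ψ⁰ = 0.36:
  ψ = 0.3600: g = 0.25578, g' = -0.8766 → ψ = 0.6518
  ψ = 0.6518: g = 0.01547, g' = -0.8292 → ψ = 0.6704
  ψ = 0.6704: g = -0.00008, g' = -0.8383 → ψ = 0.6703
Converged at ψ = 0.6703.
Compositions from xᵢ = zᵢ/(1+ψ(Kᵢ−1)), yᵢ = Kᵢxᵢ:
  A: x = 0.2211, y = 0.5970
  B: x = 0.0641, y = 0.1385
  C: x = 0.7148, y = 0.2645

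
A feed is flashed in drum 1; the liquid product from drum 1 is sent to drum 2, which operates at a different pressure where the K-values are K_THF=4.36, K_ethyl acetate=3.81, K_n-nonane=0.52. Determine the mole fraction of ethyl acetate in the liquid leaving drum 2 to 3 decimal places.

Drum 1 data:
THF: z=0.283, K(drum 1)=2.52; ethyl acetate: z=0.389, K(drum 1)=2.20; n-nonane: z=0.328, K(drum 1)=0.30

Drum 1:
Rachford–Rice: g(ψ₁) = Σ zᵢ(Kᵢ−1)/(1+ψ₁(Kᵢ−1)) = 0.
g(0) = ΣzᵢKᵢ − 1 = 0.667 and g(1) = 1 − Σzᵢ/Kᵢ = -0.382, so a root lies in (0, 1).
Iterate (Newton) starting at ψ₁ = 0.5:
  ψ₁ = 0.500: g = 0.1829, g' = -0.810 → ψ₁ = 0.726
  ψ₁ = 0.726: g = -0.0127, g' = -0.972 → ψ₁ = 0.713
Converged at ψ₁ = 0.713.
Drum-1 compositions:
  THF: x = 0.136, y = 0.342
  ethyl acetate: x = 0.210, y = 0.461
  n-nonane: x = 0.654, y = 0.196
Drum-2 feed = drum-1 liquid: z₂ = (0.1359, 0.2097, 0.6545).
Drum 2:
Rachford–Rice: g(ψ₂) = Σ zᵢ(Kᵢ−1)/(1+ψ₂(Kᵢ−1)) = 0.
Check two-phase: ΣzᵢKᵢ = 1.732 > 1 and Σzᵢ/Kᵢ = 1.345 > 1, so g(0) = 0.732 > 0 and g(1) = -0.345 < 0.
Iterate (Newton) starting at ψ₂ = 0.37:
  ψ₂ = 0.370: g = 0.1104, g' = -0.926 → ψ₂ = 0.489
  ψ₂ = 0.489: g = 0.0102, g' = -0.771 → ψ₂ = 0.503
Converged at ψ₂ = 0.503.
  THF: x = 0.051, y = 0.220
  ethyl acetate: x = 0.087, y = 0.331
  n-nonane: x = 0.863, y = 0.449

x_ethyl acetate (drum 2) = 0.087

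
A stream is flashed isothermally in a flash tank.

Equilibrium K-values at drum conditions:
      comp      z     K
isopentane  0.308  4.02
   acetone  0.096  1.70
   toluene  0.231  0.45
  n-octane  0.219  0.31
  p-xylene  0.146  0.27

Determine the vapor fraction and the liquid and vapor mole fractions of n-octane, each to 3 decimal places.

ψ = 0.356, x_n-octane = 0.290, y_n-octane = 0.090

Rachford–Rice: g(ψ) = Σ zᵢ(Kᵢ−1)/(1+ψ(Kᵢ−1)) = 0.
Check two-phase: ΣzᵢKᵢ = 1.613 > 1 and Σzᵢ/Kᵢ = 1.894 > 1, so g(0) = 0.613 > 0 and g(1) = -0.894 < 0.
Iterate (Newton) starting at ψ = 0.48:
  ψ = 0.480: g = -0.1326, g' = -1.041 → ψ = 0.353
  ψ = 0.353: g = 0.0035, g' = -1.120 → ψ = 0.356
Converged at ψ = 0.356.
Compositions from xᵢ = zᵢ/(1+ψ(Kᵢ−1)), yᵢ = Kᵢxᵢ:
  isopentane: x = 0.148, y = 0.597
  acetone: x = 0.077, y = 0.131
  toluene: x = 0.287, y = 0.129
  n-octane: x = 0.290, y = 0.090
  p-xylene: x = 0.197, y = 0.053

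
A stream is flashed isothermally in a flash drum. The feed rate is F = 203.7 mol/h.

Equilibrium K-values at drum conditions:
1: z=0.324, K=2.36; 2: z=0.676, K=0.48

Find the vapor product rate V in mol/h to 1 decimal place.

Rachford–Rice: g(V/F) = Σ zᵢ(Kᵢ−1)/(1+V/F(Kᵢ−1)) = 0.
Feasibility: ΣzᵢKᵢ = 1.089, Σzᵢ/Kᵢ = 1.546 — both > 1, two phases present.
Iterate (Newton) starting at V/F = 0.5:
  V/F = 0.500: g = -0.2127, g' = -0.546 → V/F = 0.110
  V/F = 0.110: g = 0.0102, g' = -0.659 → V/F = 0.126
Converged at V/F = 0.126.
Then V = V/F·F = 0.1260·203.7 = 25.7 mol/h and L = F − V = 178.0 mol/h.

V = 25.7 mol/h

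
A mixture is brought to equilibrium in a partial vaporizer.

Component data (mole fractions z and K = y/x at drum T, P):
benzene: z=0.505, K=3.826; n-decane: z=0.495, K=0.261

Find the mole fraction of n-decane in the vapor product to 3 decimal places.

y_n-decane = 0.207

Material balance + equilibrium reduce to Σ zᵢ(Kᵢ−1)/(1+ψ(Kᵢ−1)) = 0.
g(0) = ΣzᵢKᵢ − 1 = 1.061 and g(1) = 1 − Σzᵢ/Kᵢ = -1.029, so a root lies in (0, 1).
Binary case is linear: z₁(K₁−1)(1+ψ(K₂−1)) + z₂(K₂−1)(1+ψ(K₁−1)) = 0
⇒ ψ = [z₁(K₁−1)+z₂(K₂−1)] / [−(K₁−1)(K₂−1)] = 1.0613/2.0884 = 0.508
Compositions from xᵢ = zᵢ/(1+ψ(Kᵢ−1)), yᵢ = Kᵢxᵢ:
  benzene: x = 0.207, y = 0.793
  n-decane: x = 0.793, y = 0.207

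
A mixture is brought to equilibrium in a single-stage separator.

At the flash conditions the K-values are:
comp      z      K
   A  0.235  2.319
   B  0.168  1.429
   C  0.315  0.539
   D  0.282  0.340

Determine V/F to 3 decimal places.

V/F = 0.085

Material balance + equilibrium reduce to Σ zᵢ(Kᵢ−1)/(1+V/F(Kᵢ−1)) = 0.
Feasibility: ΣzᵢKᵢ = 1.051, Σzᵢ/Kᵢ = 1.633 — both > 1, two phases present.
Newton iteration, V/F⁰ = 0.5:
  V/F = 0.500: g = -0.2204, g' = -0.556 → V/F = 0.104
  V/F = 0.104: g = -0.0106, g' = -0.560 → V/F = 0.085
Converged at V/F = 0.085.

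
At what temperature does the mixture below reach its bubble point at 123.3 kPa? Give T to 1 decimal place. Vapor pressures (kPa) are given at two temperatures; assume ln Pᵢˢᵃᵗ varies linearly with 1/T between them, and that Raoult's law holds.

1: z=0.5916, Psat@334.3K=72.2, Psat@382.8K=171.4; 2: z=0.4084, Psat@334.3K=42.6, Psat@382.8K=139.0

Bubble-point temperature: ΣzᵢPᵢˢᵃᵗ(T) = P. Interpolate ln Pᵢˢᵃᵗ = aᵢ + bᵢ/T.
  T = 334.3 K: ΣzᵢPᵢˢᵃᵗ = 60.11 kPa
  T = 382.8 K: ΣzᵢPᵢˢᵃᵗ = 158.17 kPa
  T = 358.6 K: ΣzᵢPᵢˢᵃᵗ = 100.57 kPa
  T = 370.7 K: ΣzᵢPᵢˢᵃᵗ = 126.98 kPa
  T = 364.6 K: ΣzᵢPᵢˢᵃᵗ = 113.10 kPa
  T = 367.6 K: ΣzᵢPᵢˢᵃᵗ = 119.78 kPa
  T = 369.1 K: ΣzᵢPᵢˢᵃᵗ = 123.23 kPa
Interpolating between 369.1 K and 370.7 K gives T ≈ 369.1 K.

T = 369.1 K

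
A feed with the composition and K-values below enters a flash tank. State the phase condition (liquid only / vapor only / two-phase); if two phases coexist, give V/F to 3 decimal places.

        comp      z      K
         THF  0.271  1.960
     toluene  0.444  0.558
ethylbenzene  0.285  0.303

liquid only

ΣzᵢKᵢ = 0.865; Σzᵢ/Kᵢ = 1.875.
Since ΣzᵢKᵢ < 1 the mixture is below its bubble point — single liquid phase.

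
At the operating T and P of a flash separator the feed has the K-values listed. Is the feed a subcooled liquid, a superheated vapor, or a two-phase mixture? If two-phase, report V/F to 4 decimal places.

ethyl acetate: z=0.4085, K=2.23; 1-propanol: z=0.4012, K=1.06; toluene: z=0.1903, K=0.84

ΣzᵢKᵢ = 1.4961; Σzᵢ/Kᵢ = 0.7882.
Since Σzᵢ/Kᵢ < 1 the mixture is above its dew point — single vapor phase.

superheated vapor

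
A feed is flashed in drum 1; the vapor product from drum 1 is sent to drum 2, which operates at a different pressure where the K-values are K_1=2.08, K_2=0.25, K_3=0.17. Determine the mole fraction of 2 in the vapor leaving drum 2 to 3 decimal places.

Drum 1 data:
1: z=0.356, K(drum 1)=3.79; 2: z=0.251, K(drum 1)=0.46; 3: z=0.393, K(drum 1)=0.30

y_2 (drum 2) = 0.065

Drum 1:
Newton–Raphson from ψ₁ = 0.31:
  ψ₁ = 0.310: g = 0.0185, g' = -1.216 → ψ₁ = 0.325
Converged at ψ₁ = 0.325.
Drum-1 compositions:
  1: x = 0.187, y = 0.707
  2: x = 0.304, y = 0.140
  3: x = 0.509, y = 0.153
Drum-2 feed = drum-1 vapor: z₂ = (0.7073, 0.1401, 0.1527).
Drum 2:
Material balance + equilibrium reduce to Σ zᵢ(Kᵢ−1)/(1+ψ₂(Kᵢ−1)) = 0.
Check two-phase: ΣzᵢKᵢ = 1.532 > 1 and Σzᵢ/Kᵢ = 1.798 > 1, so g(0) = 0.532 > 0 and g(1) = -0.798 < 0.
Newton–Raphson from ψ₂ = 0.5:
  ψ₂ = 0.500: g = 0.1113, g' = -0.857 → ψ₂ = 0.630
  ψ₂ = 0.630: g = -0.0101, g' = -1.037 → ψ₂ = 0.620
Converged at ψ₂ = 0.620.
  1: x = 0.424, y = 0.881
  2: x = 0.262, y = 0.065
  3: x = 0.315, y = 0.053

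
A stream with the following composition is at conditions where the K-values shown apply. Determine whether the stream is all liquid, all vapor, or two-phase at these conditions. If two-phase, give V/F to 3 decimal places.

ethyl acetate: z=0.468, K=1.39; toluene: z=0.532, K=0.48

all liquid

ΣzᵢKᵢ = 0.906; Σzᵢ/Kᵢ = 1.445.
Since ΣzᵢKᵢ < 1 the mixture is below its bubble point — single liquid phase.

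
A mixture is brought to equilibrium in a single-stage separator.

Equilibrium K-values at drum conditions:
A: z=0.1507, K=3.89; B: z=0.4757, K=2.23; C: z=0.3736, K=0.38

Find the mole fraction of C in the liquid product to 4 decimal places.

Newton iteration, V/F⁰ = 0.5:
  V/F = 0.5000: g = 0.20473, g' = -0.7881 → V/F = 0.7598
  V/F = 0.7598: g = 0.00083, g' = -0.8289 → V/F = 0.7608
Converged at V/F = 0.7608.
Compositions from xᵢ = zᵢ/(1+V/F(Kᵢ−1)), yᵢ = Kᵢxᵢ:
  A: x = 0.0471, y = 0.1833
  B: x = 0.2457, y = 0.5480
  C: x = 0.7071, y = 0.2687

x_C = 0.7071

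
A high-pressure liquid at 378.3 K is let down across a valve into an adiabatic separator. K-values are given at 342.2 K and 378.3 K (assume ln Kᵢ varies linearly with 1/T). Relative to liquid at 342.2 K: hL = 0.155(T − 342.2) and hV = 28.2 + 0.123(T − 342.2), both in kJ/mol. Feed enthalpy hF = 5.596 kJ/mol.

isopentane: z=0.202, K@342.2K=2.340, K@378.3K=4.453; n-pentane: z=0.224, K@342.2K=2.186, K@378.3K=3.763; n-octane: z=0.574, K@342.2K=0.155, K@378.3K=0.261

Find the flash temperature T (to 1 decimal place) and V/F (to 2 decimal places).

Adiabatic flash: solve Rachford–Rice at each trial T, then check hF = ψ·hV(T) + (1−ψ)·hL(T).
  T = 342.2 K: K = (2.340, 2.186, 0.155), RR gives ψ = 0.048, H_out = 1.357 kJ/mol
  T = 378.3 K: K = (4.453, 3.763, 0.261), RR gives ψ = 0.389, H_out = 16.128 kJ/mol
  T = 360.2 K: K = (3.278, 2.905, 0.204), RR gives ψ = 0.258, H_out = 9.929 kJ/mol
  T = 351.2 K: K = (2.781, 2.529, 0.178), RR gives ψ = 0.170, H_out = 6.136 kJ/mol
  T = 346.7 K: K = (2.554, 2.354, 0.166), RR gives ψ = 0.115, H_out = 3.911 kJ/mol
  T = 348.9 K: K = (2.663, 2.438, 0.172), RR gives ψ = 0.143, H_out = 5.033 kJ/mol
Linear interpolation between T = 348.9 (H_out = 5.033) and T = 351.2 (H_out = 6.136) on hF = 5.596 gives T ≈ 350.1 K, at which ψ = 0.16.

T = 350.1 K, V/F = 0.16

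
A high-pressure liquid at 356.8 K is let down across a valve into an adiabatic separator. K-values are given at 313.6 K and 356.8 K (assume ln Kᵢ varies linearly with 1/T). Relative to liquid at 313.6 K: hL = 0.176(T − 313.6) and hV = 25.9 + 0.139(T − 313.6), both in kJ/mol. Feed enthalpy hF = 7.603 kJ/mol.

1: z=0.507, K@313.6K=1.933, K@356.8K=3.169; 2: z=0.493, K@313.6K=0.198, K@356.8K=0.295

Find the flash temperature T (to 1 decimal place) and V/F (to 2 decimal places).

Adiabatic flash: solve Rachford–Rice at each trial T, then check hF = ψ·hV(T) + (1−ψ)·hL(T).
  T = 313.6 K: K = (1.933, 0.198), RR gives ψ = 0.104, H_out = 2.688 kJ/mol
  T = 356.8 K: K = (3.169, 0.295), RR gives ψ = 0.492, H_out = 19.556 kJ/mol
  T = 335.2 K: K = (2.515, 0.245), RR gives ψ = 0.346, H_out = 12.484 kJ/mol
  T = 324.4 K: K = (2.214, 0.221), RR gives ψ = 0.245, H_out = 8.144 kJ/mol
  T = 319.0 K: K = (2.071, 0.209), RR gives ψ = 0.181, H_out = 5.604 kJ/mol
  T = 321.7 K: K = (2.142, 0.215), RR gives ψ = 0.214, H_out = 6.913 kJ/mol
  T = 323.0 K: K = (2.177, 0.218), RR gives ψ = 0.229, H_out = 7.515 kJ/mol
Linear interpolation between T = 323.0 (H_out = 7.515) and T = 324.4 (H_out = 8.144) on hF = 7.603 gives T ≈ 323.2 K, at which ψ = 0.23.

T = 323.2 K, V/F = 0.23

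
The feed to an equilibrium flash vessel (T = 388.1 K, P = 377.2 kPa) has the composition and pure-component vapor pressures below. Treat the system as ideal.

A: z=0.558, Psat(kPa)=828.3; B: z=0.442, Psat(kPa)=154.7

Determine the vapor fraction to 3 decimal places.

ψ = 0.576

Raoult's law: Kᵢ = Pᵢˢᵃᵗ/P = Pᵢˢᵃᵗ/377.2.
  K_A = 828.3/377.2 = 2.19592, K_B = 154.7/377.2 = 0.41013
Let ψ = V/F and solve Σ zᵢ(Kᵢ−1)/(1+ψ(Kᵢ−1)) = 0.
Check two-phase: ΣzᵢKᵢ = 1.407 > 1 and Σzᵢ/Kᵢ = 1.332 > 1, so g(0) = 0.407 > 0 and g(1) = -0.332 < 0.
Binary case is linear: z₁(K₁−1)(1+ψ(K₂−1)) + z₂(K₂−1)(1+ψ(K₁−1)) = 0
⇒ ψ = [z₁(K₁−1)+z₂(K₂−1)] / [−(K₁−1)(K₂−1)] = 0.4066/0.7054 = 0.576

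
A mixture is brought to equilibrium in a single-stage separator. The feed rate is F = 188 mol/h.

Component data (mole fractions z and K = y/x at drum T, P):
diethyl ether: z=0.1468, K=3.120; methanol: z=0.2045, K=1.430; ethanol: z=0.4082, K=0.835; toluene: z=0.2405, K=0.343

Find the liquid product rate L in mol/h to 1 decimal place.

Material balance + equilibrium reduce to Σ zᵢ(Kᵢ−1)/(1+V/F(Kᵢ−1)) = 0.
Check two-phase: ΣzᵢKᵢ = 1.1738 > 1 and Σzᵢ/Kᵢ = 1.3801 > 1, so g(0) = 0.1738 > 0 and g(1) = -0.3801 < 0.
Iterate (Newton) starting at V/F = 0.7:
  V/F = 0.7000: g = -0.17582, g' = -0.4993 → V/F = 0.3479
  V/F = 0.3479: g = -0.02067, g' = -0.4341 → V/F = 0.3003
  V/F = 0.3003: g = 0.00034, g' = -0.4494 → V/F = 0.3010
Converged at V/F = 0.3010.
Then V = V/F·F = 0.3010·188 = 56.6 mol/h and L = F − V = 131.4 mol/h.

L = 131.4 mol/h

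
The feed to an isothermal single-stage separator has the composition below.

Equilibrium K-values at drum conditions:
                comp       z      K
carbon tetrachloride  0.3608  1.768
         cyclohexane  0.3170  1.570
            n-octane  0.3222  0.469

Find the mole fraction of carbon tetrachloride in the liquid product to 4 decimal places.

x_carbon tetrachloride = 0.2239

Rachford–Rice: g(ψ) = Σ zᵢ(Kᵢ−1)/(1+ψ(Kᵢ−1)) = 0.
g(0) = ΣzᵢKᵢ − 1 = 0.2867 and g(1) = 1 − Σzᵢ/Kᵢ = -0.0930, so a root lies in (0, 1).
Iterate (Newton) starting at ψ = 0.5:
  ψ = 0.5000: g = 0.10790, g' = -0.3419 → ψ = 0.8156
  ψ = 0.8156: g = -0.00807, g' = -0.4111 → ψ = 0.7960
  ψ = 0.7960: g = -0.00008, g' = -0.4033 → ψ = 0.7958
Converged at ψ = 0.7958.
Compositions from xᵢ = zᵢ/(1+ψ(Kᵢ−1)), yᵢ = Kᵢxᵢ:
  carbon tetrachloride: x = 0.2239, y = 0.3959
  cyclohexane: x = 0.2181, y = 0.3424
  n-octane: x = 0.5580, y = 0.2617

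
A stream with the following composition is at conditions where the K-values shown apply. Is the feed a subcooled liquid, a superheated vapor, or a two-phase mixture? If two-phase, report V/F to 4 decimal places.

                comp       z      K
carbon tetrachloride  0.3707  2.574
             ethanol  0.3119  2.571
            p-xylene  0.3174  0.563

superheated vapor

ΣzᵢKᵢ = 1.9348; Σzᵢ/Kᵢ = 0.8291.
Since Σzᵢ/Kᵢ < 1 the mixture is above its dew point — single vapor phase.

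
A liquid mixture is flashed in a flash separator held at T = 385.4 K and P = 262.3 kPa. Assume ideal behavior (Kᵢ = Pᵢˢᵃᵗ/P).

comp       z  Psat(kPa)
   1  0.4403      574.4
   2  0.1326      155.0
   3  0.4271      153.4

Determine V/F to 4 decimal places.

Raoult's law: Kᵢ = Pᵢˢᵃᵗ/P = Pᵢˢᵃᵗ/262.3.
  K_1 = 574.4/262.3 = 2.189859, K_2 = 155.0/262.3 = 0.590926, K_3 = 153.4/262.3 = 0.584827
Material balance + equilibrium reduce to Σ zᵢ(Kᵢ−1)/(1+V/F(Kᵢ−1)) = 0.
g(0) = ΣzᵢKᵢ − 1 = 0.2923 and g(1) = 1 − Σzᵢ/Kᵢ = -0.1558, so a root lies in (0, 1).
Newton iteration, V/F⁰ = 0.5:
  V/F = 0.5000: g = 0.03651, g' = -0.3974 → V/F = 0.5919
  V/F = 0.5919: g = 0.00074, g' = -0.3827 → V/F = 0.5938
Converged at V/F = 0.5938.

V/F = 0.5938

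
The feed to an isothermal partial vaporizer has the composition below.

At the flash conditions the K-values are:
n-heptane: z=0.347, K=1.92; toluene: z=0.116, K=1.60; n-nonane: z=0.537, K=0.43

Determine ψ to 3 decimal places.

ψ = 0.171

Let ψ = V/F and solve Σ zᵢ(Kᵢ−1)/(1+ψ(Kᵢ−1)) = 0.
Check two-phase: ΣzᵢKᵢ = 1.083 > 1 and Σzᵢ/Kᵢ = 1.502 > 1, so g(0) = 0.083 > 0 and g(1) = -0.502 < 0.
Iterate (Newton) starting at ψ = 0.63:
  ψ = 0.630: g = -0.2250, g' = -0.564 → ψ = 0.231
  ψ = 0.231: g = -0.0283, g' = -0.463 → ψ = 0.170
  ψ = 0.170: g = 0.0001, g' = -0.468 → ψ = 0.171
Converged at ψ = 0.171.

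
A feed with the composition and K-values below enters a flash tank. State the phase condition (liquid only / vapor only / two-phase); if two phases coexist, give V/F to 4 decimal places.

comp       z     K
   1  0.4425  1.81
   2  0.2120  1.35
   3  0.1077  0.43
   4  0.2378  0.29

ΣzᵢKᵢ = 1.2024; Σzᵢ/Kᵢ = 1.4720.
Both exceed 1, so a two-phase solution exists.
Let ψ = V/F and solve Σ zᵢ(Kᵢ−1)/(1+ψ(Kᵢ−1)) = 0.
Iterate (Newton) starting at ψ = 0.47:
  ψ = 0.4700: g = -0.01393, g' = -0.5067 → ψ = 0.4425
  ψ = 0.4425: g = -0.00018, g' = -0.4942 → ψ = 0.4421
Converged at ψ = 0.4421.

two-phase, V/F = 0.4421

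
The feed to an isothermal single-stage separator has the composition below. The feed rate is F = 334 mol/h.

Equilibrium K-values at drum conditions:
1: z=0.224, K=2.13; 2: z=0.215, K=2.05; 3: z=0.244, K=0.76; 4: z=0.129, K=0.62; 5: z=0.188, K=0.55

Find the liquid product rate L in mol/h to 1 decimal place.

Material balance + equilibrium reduce to Σ zᵢ(Kᵢ−1)/(1+V/F(Kᵢ−1)) = 0.
Check two-phase: ΣzᵢKᵢ = 1.287 > 1 and Σzᵢ/Kᵢ = 1.081 > 1, so g(0) = 0.287 > 0 and g(1) = -0.081 < 0.
Iterate (Newton) starting at V/F = 0.57:
  V/F = 0.570: g = 0.0510, g' = -0.317 → V/F = 0.731
  V/F = 0.731: g = 0.0014, g' = -0.303 → V/F = 0.736
Converged at V/F = 0.736.
Then V = V/F·F = 0.7355·334 = 245.7 mol/h and L = F − V = 88.3 mol/h.

L = 88.3 mol/h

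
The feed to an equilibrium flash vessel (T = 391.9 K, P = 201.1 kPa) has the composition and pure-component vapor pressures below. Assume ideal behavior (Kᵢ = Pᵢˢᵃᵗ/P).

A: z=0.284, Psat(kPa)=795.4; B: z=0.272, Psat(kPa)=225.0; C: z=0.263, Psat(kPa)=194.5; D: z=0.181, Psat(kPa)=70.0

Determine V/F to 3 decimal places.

V/F = 0.841

Raoult's law: Kᵢ = Pᵢˢᵃᵗ/P = Pᵢˢᵃᵗ/201.1.
  K_A = 795.4/201.1 = 3.95525, K_B = 225.0/201.1 = 1.11885, K_C = 194.5/201.1 = 0.96718, K_D = 70.0/201.1 = 0.34809
Material balance + equilibrium reduce to Σ zᵢ(Kᵢ−1)/(1+V/F(Kᵢ−1)) = 0.
Feasibility: ΣzᵢKᵢ = 1.745, Σzᵢ/Kᵢ = 1.107 — both > 1, two phases present.
Newton iteration, V/F⁰ = 0.47:
  V/F = 0.470: g = 0.2030, g' = -0.598 → V/F = 0.809
  V/F = 0.809: g = 0.0182, g' = -0.564 → V/F = 0.842
  V/F = 0.842: g = -0.0003, g' = -0.585 → V/F = 0.841
Converged at V/F = 0.841.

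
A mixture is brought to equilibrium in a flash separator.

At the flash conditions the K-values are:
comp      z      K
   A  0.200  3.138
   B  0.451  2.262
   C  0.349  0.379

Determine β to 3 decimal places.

Let β = V/F and solve Σ zᵢ(Kᵢ−1)/(1+β(Kᵢ−1)) = 0.
Check two-phase: ΣzᵢKᵢ = 1.780 > 1 and Σzᵢ/Kᵢ = 1.184 > 1, so g(0) = 0.780 > 0 and g(1) = -0.184 < 0.
Iterate (Newton) starting at β = 0.5:
  β = 0.500: g = 0.2413, g' = -0.767 → β = 0.815
  β = 0.815: g = -0.0021, g' = -0.848 → β = 0.812
Converged at β = 0.812.

β = 0.812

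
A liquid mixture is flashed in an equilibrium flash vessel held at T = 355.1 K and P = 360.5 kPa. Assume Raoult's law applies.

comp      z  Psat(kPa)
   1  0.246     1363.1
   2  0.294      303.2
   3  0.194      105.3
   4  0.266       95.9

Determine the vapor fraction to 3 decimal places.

ψ = 0.202

Raoult's law: Kᵢ = Pᵢˢᵃᵗ/P = Pᵢˢᵃᵗ/360.5.
  K_1 = 1363.1/360.5 = 3.78114, K_2 = 303.2/360.5 = 0.84105, K_3 = 105.3/360.5 = 0.29209, K_4 = 95.9/360.5 = 0.26602
Material balance + equilibrium reduce to Σ zᵢ(Kᵢ−1)/(1+ψ(Kᵢ−1)) = 0.
g(0) = ΣzᵢKᵢ − 1 = 0.305 and g(1) = 1 − Σzᵢ/Kᵢ = -1.079, so a root lies in (0, 1).
Newton–Raphson from ψ = 0.3:
  ψ = 0.300: g = -0.1008, g' = -0.966 → ψ = 0.196
  ψ = 0.196: g = 0.0075, g' = -1.132 → ψ = 0.202
Converged at ψ = 0.202.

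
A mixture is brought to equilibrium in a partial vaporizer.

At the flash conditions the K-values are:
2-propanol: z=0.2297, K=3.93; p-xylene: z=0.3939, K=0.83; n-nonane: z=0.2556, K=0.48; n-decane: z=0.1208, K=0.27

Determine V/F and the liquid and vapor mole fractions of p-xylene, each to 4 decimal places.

Material balance + equilibrium reduce to Σ zᵢ(Kᵢ−1)/(1+V/F(Kᵢ−1)) = 0.
Check two-phase: ΣzᵢKᵢ = 1.3850 > 1 and Σzᵢ/Kᵢ = 1.5129 > 1, so g(0) = 0.3850 > 0 and g(1) = -0.5129 < 0.
Newton iteration, V/F⁰ = 0.57:
  V/F = 0.5700: g = -0.16202, g' = -0.6190 → V/F = 0.3082
  V/F = 0.3082: g = 0.01089, g' = -0.7623 → V/F = 0.3225
  V/F = 0.3225: g = 0.00013, g' = -0.7439 → V/F = 0.3227
Converged at V/F = 0.3227.
Compositions from xᵢ = zᵢ/(1+V/F(Kᵢ−1)), yᵢ = Kᵢxᵢ:
  2-propanol: x = 0.1181, y = 0.4640
  p-xylene: x = 0.4168, y = 0.3459
  n-nonane: x = 0.3071, y = 0.1474
  n-decane: x = 0.1580, y = 0.0427

V/F = 0.3227, x_p-xylene = 0.4168, y_p-xylene = 0.3459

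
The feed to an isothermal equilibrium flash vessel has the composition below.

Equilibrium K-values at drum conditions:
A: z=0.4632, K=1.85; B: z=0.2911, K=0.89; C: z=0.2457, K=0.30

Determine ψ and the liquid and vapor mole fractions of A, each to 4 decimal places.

Rachford–Rice: g(ψ) = Σ zᵢ(Kᵢ−1)/(1+ψ(Kᵢ−1)) = 0.
Check two-phase: ΣzᵢKᵢ = 1.1897 > 1 and Σzᵢ/Kᵢ = 1.3965 > 1, so g(0) = 0.1897 > 0 and g(1) = -0.3965 < 0.
Newton iteration, ψ⁰ = 0.5:
  ψ = 0.5000: g = -0.02219, g' = -0.4537 → ψ = 0.4511
  ψ = 0.4511: g = -0.00046, g' = -0.4359 → ψ = 0.4500
Converged at ψ = 0.4500.
Compositions from xᵢ = zᵢ/(1+ψ(Kᵢ−1)), yᵢ = Kᵢxᵢ:
  A: x = 0.3350, y = 0.6198
  B: x = 0.3063, y = 0.2726
  C: x = 0.3587, y = 0.1076

ψ = 0.4500, x_A = 0.3350, y_A = 0.6198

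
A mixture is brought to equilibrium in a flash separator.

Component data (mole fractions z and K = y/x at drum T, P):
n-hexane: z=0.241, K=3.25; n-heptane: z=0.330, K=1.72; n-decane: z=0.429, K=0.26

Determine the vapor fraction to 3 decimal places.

Let ψ = V/F and solve Σ zᵢ(Kᵢ−1)/(1+ψ(Kᵢ−1)) = 0.
Check two-phase: ΣzᵢKᵢ = 1.462 > 1 and Σzᵢ/Kᵢ = 1.916 > 1, so g(0) = 0.462 > 0 and g(1) = -0.916 < 0.
Iterate (Newton) starting at ψ = 0.61:
  ψ = 0.610: g = -0.1850, g' = -1.080 → ψ = 0.439
  ψ = 0.439: g = -0.0166, g' = -0.923 → ψ = 0.421
Converged at ψ = 0.421.

ψ = 0.421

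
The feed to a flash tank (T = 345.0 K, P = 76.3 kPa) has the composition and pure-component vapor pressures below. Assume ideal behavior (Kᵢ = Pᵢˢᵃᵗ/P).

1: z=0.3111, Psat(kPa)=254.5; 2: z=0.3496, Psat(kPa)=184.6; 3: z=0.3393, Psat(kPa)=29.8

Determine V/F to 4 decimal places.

Raoult's law: Kᵢ = Pᵢˢᵃᵗ/P = Pᵢˢᵃᵗ/76.3.
  K_1 = 254.5/76.3 = 3.335518, K_2 = 184.6/76.3 = 2.419397, K_3 = 29.8/76.3 = 0.390564
Rachford–Rice: g(V/F) = Σ zᵢ(Kᵢ−1)/(1+V/F(Kᵢ−1)) = 0.
Feasibility: ΣzᵢKᵢ = 2.0160, Σzᵢ/Kᵢ = 1.1065 — both > 1, two phases present.
Newton–Raphson from V/F = 0.44:
  V/F = 0.4400: g = 0.38125, g' = -0.9149 → V/F = 0.8567
  V/F = 0.8567: g = 0.03336, g' = -0.8837 → V/F = 0.8945
  V/F = 0.8945: g = -0.00072, g' = -0.9236 → V/F = 0.8937
Converged at V/F = 0.8937.

V/F = 0.8937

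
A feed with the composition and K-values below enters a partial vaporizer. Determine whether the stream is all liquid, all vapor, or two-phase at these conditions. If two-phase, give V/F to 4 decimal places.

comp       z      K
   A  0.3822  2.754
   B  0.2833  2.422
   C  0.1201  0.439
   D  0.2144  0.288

ΣzᵢKᵢ = 1.8532; Σzᵢ/Kᵢ = 1.2738.
Both exceed 1, so a two-phase solution exists.
Let ψ = V/F and solve Σ zᵢ(Kᵢ−1)/(1+ψ(Kᵢ−1)) = 0.
Newton–Raphson from ψ = 0.57:
  ψ = 0.5700: g = 0.20176, g' = -0.8583 → ψ = 0.8051
  ψ = 0.8051: g = -0.01478, g' = -1.0490 → ψ = 0.7910
  ψ = 0.7910: g = -0.00017, g' = -1.0249 → ψ = 0.7908
Converged at ψ = 0.7908.

two-phase, V/F = 0.7908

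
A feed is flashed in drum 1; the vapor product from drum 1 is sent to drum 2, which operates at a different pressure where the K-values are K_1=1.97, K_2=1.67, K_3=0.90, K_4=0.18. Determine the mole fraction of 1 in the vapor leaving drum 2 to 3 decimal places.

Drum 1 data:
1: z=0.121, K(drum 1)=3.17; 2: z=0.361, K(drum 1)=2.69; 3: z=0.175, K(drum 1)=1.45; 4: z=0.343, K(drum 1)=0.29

Drum 1:
Rachford–Rice: g(ψ₁) = Σ zᵢ(Kᵢ−1)/(1+ψ₁(Kᵢ−1)) = 0.
g(0) = ΣzᵢKᵢ − 1 = 0.708 and g(1) = 1 − Σzᵢ/Kᵢ = -0.476, so a root lies in (0, 1).
Newton iteration, ψ₁⁰ = 0.68:
  ψ₁ = 0.680: g = -0.0206, g' = -0.983 → ψ₁ = 0.659
Converged at ψ₁ = 0.659.
Drum-1 compositions:
  1: x = 0.050, y = 0.158
  2: x = 0.171, y = 0.460
  3: x = 0.135, y = 0.196
  4: x = 0.644, y = 0.187
Drum-2 feed = drum-1 vapor: z₂ = (0.1579, 0.4595, 0.1957, 0.1869).
Drum 2:
Let ψ₂ = V/F and solve Σ zᵢ(Kᵢ−1)/(1+ψ₂(Kᵢ−1)) = 0.
g(0) = ΣzᵢKᵢ − 1 = 0.288 and g(1) = 1 − Σzᵢ/Kᵢ = -0.611, so a root lies in (0, 1).
Newton iteration, ψ₂⁰ = 0.5:
  ψ₂ = 0.500: g = 0.0534, g' = -0.546 → ψ₂ = 0.598
  ψ₂ = 0.598: g = -0.0046, g' = -0.650 → ψ₂ = 0.591
Converged at ψ₂ = 0.591.
  1: x = 0.100, y = 0.198
  2: x = 0.329, y = 0.550
  3: x = 0.208, y = 0.187
  4: x = 0.362, y = 0.065

y_1 (drum 2) = 0.198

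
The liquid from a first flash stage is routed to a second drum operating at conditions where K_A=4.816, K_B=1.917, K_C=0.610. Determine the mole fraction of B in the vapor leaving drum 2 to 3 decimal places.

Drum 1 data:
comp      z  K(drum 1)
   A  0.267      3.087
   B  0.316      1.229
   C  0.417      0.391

Drum 1:
Rachford–Rice: g(ψ₁) = Σ zᵢ(Kᵢ−1)/(1+ψ₁(Kᵢ−1)) = 0.
Check two-phase: ΣzᵢKᵢ = 1.376 > 1 and Σzᵢ/Kᵢ = 1.410 > 1, so g(0) = 0.376 > 0 and g(1) = -0.410 < 0.
Iterate (Newton) starting at ψ₁ = 0.5:
  ψ₁ = 0.500: g = -0.0275, g' = -0.612 → ψ₁ = 0.455
Converged at ψ₁ = 0.455.
Drum-1 compositions:
  A: x = 0.137, y = 0.423
  B: x = 0.286, y = 0.352
  C: x = 0.577, y = 0.226
Drum-2 feed = drum-1 liquid: z₂ = (0.1369, 0.2862, 0.5769).
Drum 2:
Iterate (Newton) starting at ψ₂ = 0.5:
  ψ₂ = 0.500: g = 0.0801, g' = -0.484 → ψ₂ = 0.665
  ψ₂ = 0.665: g = 0.0068, g' = -0.412 → ψ₂ = 0.682
Converged at ψ₂ = 0.682.
  A: x = 0.038, y = 0.183
  B: x = 0.176, y = 0.338
  C: x = 0.786, y = 0.479

y_B (drum 2) = 0.338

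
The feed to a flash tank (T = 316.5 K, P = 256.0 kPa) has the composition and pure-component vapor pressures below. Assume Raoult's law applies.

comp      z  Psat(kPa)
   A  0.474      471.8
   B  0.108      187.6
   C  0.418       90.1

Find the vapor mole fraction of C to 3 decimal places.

Raoult's law: Kᵢ = Pᵢˢᵃᵗ/P = Pᵢˢᵃᵗ/256.0.
  K_A = 471.8/256.0 = 1.84297, K_B = 187.6/256.0 = 0.73281, K_C = 90.1/256.0 = 0.35195
Rachford–Rice: g(V/F) = Σ zᵢ(Kᵢ−1)/(1+V/F(Kᵢ−1)) = 0.
Feasibility: ΣzᵢKᵢ = 1.100, Σzᵢ/Kᵢ = 1.592 — both > 1, two phases present.
Newton iteration, V/F⁰ = 0.5:
  V/F = 0.500: g = -0.1529, g' = -0.561 → V/F = 0.227
  V/F = 0.227: g = -0.0132, g' = -0.487 → V/F = 0.200
Converged at V/F = 0.200.
Compositions from xᵢ = zᵢ/(1+V/F(Kᵢ−1)), yᵢ = Kᵢxᵢ:
  A: x = 0.405, y = 0.747
  B: x = 0.114, y = 0.084
  C: x = 0.480, y = 0.169

y_C = 0.169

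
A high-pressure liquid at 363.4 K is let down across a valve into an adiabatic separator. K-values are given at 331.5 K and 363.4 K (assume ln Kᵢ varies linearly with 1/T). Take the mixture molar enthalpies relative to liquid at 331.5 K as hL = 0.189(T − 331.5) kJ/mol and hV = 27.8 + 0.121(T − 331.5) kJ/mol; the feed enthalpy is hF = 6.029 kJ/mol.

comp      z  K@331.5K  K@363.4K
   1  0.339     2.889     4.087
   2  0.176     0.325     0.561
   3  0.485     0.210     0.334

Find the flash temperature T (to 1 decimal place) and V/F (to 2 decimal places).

T = 339.7 K, V/F = 0.16

Adiabatic flash: solve Rachford–Rice at each trial T, then check hF = ψ·hV(T) + (1−ψ)·hL(T).
  T = 331.5 K: K = (2.889, 0.325, 0.210), RR gives ψ = 0.096, H_out = 2.678 kJ/mol
  T = 363.4 K: K = (4.087, 0.561, 0.334), RR gives ψ = 0.342, H_out = 14.792 kJ/mol
  T = 347.4 K: K = (3.462, 0.432, 0.267), RR gives ψ = 0.223, H_out = 8.957 kJ/mol
  T = 339.4 K: K = (3.167, 0.376, 0.237), RR gives ψ = 0.162, H_out = 5.902 kJ/mol
  T = 343.4 K: K = (3.313, 0.403, 0.252), RR gives ψ = 0.193, H_out = 7.449 kJ/mol
  T = 341.4 K: K = (3.240, 0.389, 0.245), RR gives ψ = 0.177, H_out = 6.681 kJ/mol
Linear interpolation between T = 339.4 (H_out = 5.902) and T = 341.4 (H_out = 6.681) on hF = 6.029 gives T ≈ 339.7 K, at which ψ = 0.16.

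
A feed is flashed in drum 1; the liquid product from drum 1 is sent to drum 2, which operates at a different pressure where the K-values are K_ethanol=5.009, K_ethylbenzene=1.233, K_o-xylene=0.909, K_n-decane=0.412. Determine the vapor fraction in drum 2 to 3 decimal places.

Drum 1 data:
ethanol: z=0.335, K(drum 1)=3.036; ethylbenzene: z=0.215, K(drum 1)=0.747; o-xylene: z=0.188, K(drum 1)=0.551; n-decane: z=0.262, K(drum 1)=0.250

Drum 1:
Iterate (Newton) starting at ψ₁ = 0.5:
  ψ₁ = 0.500: g = -0.1475, g' = -0.799 → ψ₁ = 0.315
  ψ₁ = 0.315: g = 0.0005, g' = -0.835 → ψ₁ = 0.316
Converged at ψ₁ = 0.316.
Drum-1 compositions:
  ethanol: x = 0.204, y = 0.619
  ethylbenzene: x = 0.234, y = 0.175
  o-xylene: x = 0.219, y = 0.121
  n-decane: x = 0.343, y = 0.086
Drum-2 feed = drum-1 liquid: z₂ = (0.2038, 0.2337, 0.2191, 0.3434).
Drum 2:
Newton iteration, ψ₂⁰ = 0.5:
  ψ₂ = 0.500: g = 0.0139, g' = -0.613 → ψ₂ = 0.523
Converged at ψ₂ = 0.523.
  ethanol: x = 0.066, y = 0.330
  ethylbenzene: x = 0.208, y = 0.257
  o-xylene: x = 0.230, y = 0.209
  n-decane: x = 0.496, y = 0.204

V/F (drum 2) = 0.523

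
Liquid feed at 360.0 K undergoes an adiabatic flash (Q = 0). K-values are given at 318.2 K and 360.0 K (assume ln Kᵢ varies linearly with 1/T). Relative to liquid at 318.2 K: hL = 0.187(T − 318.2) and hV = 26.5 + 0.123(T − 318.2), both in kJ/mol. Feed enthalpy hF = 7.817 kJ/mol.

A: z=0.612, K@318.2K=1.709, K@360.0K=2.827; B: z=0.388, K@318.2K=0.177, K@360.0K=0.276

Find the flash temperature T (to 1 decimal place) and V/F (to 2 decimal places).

T = 322.2 K, V/F = 0.27

Adiabatic flash: solve Rachford–Rice at each trial T, then check hF = ψ·hV(T) + (1−ψ)·hL(T).
  T = 318.2 K: K = (1.709, 0.177), RR gives ψ = 0.196, H_out = 5.204 kJ/mol
  T = 360.0 K: K = (2.827, 0.276), RR gives ψ = 0.633, H_out = 22.896 kJ/mol
  T = 339.1 K: K = (2.232, 0.224), RR gives ψ = 0.474, H_out = 15.833 kJ/mol
  T = 328.6 K: K = (1.960, 0.200), RR gives ψ = 0.361, H_out = 11.265 kJ/mol
  T = 323.4 K: K = (1.832, 0.188), RR gives ψ = 0.288, H_out = 8.502 kJ/mol
  T = 320.8 K: K = (1.770, 0.183), RR gives ψ = 0.245, H_out = 6.934 kJ/mol
  T = 322.1 K: K = (1.801, 0.185), RR gives ψ = 0.267, H_out = 7.737 kJ/mol
Linear interpolation between T = 322.1 (H_out = 7.737) and T = 323.4 (H_out = 8.502) on hF = 7.817 gives T ≈ 322.2 K, at which ψ = 0.27.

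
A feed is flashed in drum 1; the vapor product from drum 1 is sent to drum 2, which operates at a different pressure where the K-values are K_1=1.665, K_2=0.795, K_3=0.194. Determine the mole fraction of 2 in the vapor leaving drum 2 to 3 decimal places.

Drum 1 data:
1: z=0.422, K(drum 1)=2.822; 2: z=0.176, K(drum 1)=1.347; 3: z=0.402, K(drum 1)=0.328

Drum 1:
Material balance + equilibrium reduce to Σ zᵢ(Kᵢ−1)/(1+ψ₁(Kᵢ−1)) = 0.
g(0) = ΣzᵢKᵢ − 1 = 0.560 and g(1) = 1 − Σzᵢ/Kᵢ = -0.506, so a root lies in (0, 1).
Iterate (Newton) starting at ψ₁ = 0.5:
  ψ₁ = 0.500: g = 0.0475, g' = -0.811 → ψ₁ = 0.559
  ψ₁ = 0.559: g = -0.0003, g' = -0.824 → ψ₁ = 0.558
Converged at ψ₁ = 0.558.
Drum-1 compositions:
  1: x = 0.209, y = 0.590
  2: x = 0.147, y = 0.199
  3: x = 0.643, y = 0.211
Drum-2 feed = drum-1 vapor: z₂ = (0.5904, 0.1986, 0.2110).
Drum 2:
Material balance + equilibrium reduce to Σ zᵢ(Kᵢ−1)/(1+ψ₂(Kᵢ−1)) = 0.
Check two-phase: ΣzᵢKᵢ = 1.182 > 1 and Σzᵢ/Kᵢ = 1.692 > 1, so g(0) = 0.182 > 0 and g(1) = -0.692 < 0.
Newton iteration, ψ₂⁰ = 0.65:
  ψ₂ = 0.650: g = -0.1301, g' = -0.743 → ψ₂ = 0.475
  ψ₂ = 0.475: g = -0.0223, g' = -0.521 → ψ₂ = 0.432
  ψ₂ = 0.432: g = -0.0007, g' = -0.490 → ψ₂ = 0.431
Converged at ψ₂ = 0.431.
  1: x = 0.459, y = 0.764
  2: x = 0.218, y = 0.173
  3: x = 0.323, y = 0.063

y_2 (drum 2) = 0.173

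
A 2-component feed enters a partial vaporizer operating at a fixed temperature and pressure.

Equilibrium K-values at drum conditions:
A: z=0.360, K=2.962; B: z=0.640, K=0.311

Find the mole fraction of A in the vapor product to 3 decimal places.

y_A = 0.770

Material balance + equilibrium reduce to Σ zᵢ(Kᵢ−1)/(1+ψ(Kᵢ−1)) = 0.
g(0) = ΣzᵢKᵢ − 1 = 0.265 and g(1) = 1 − Σzᵢ/Kᵢ = -1.179, so a root lies in (0, 1).
Newton–Raphson from ψ = 0.5:
  ψ = 0.500: g = -0.3162, g' = -1.060 → ψ = 0.202
  ψ = 0.202: g = -0.0062, g' = -1.121 → ψ = 0.196
Converged at ψ = 0.196.
Compositions from xᵢ = zᵢ/(1+ψ(Kᵢ−1)), yᵢ = Kᵢxᵢ:
  A: x = 0.260, y = 0.770
  B: x = 0.740, y = 0.230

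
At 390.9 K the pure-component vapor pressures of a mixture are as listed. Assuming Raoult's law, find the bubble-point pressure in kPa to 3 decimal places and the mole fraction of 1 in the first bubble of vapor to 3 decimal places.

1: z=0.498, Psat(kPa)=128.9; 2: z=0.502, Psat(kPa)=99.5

Pbub = 114.141 kPa, y_1 = 0.562

At the bubble point ψ → 0, so ΣzᵢKᵢ = 1 with Kᵢ = Pᵢˢᵃᵗ/P ⇒ P = ΣzᵢPᵢˢᵃᵗ.
P = 0.498·128.9 + 0.502·99.5 = 114.141 kPa
yᵢ = zᵢPᵢˢᵃᵗ/P ⇒ y_1 = 0.498·128.9/114.141 = 0.562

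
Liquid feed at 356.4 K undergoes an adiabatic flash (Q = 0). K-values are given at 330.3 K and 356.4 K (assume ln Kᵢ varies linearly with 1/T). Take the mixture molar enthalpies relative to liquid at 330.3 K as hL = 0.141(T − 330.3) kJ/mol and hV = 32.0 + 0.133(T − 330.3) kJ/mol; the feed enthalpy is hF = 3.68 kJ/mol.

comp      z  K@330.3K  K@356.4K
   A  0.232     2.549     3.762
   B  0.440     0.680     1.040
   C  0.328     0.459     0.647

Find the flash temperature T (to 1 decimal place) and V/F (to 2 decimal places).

T = 332.0 K, V/F = 0.11

Adiabatic flash: solve Rachford–Rice at each trial T, then check hF = ψ·hV(T) + (1−ψ)·hL(T).
  T = 330.3 K: K = (2.549, 0.680, 0.459), RR gives ψ = 0.063, H_out = 2.017 kJ/mol
  T = 356.4 K: K = (3.762, 1.040, 0.647), RR gives ψ = 1.000, H_out = 35.471 kJ/mol
  T = 343.4 K: K = (3.122, 0.848, 0.549), RR gives ψ = 0.436, H_out = 15.763 kJ/mol
  T = 336.9 K: K = (2.829, 0.762, 0.503), RR gives ψ = 0.237, H_out = 8.515 kJ/mol
  T = 333.6 K: K = (2.687, 0.720, 0.481), RR gives ψ = 0.148, H_out = 5.209 kJ/mol
  T = 332.0 K: K = (2.619, 0.701, 0.470), RR gives ψ = 0.107, H_out = 3.653 kJ/mol
Linear interpolation between T = 332.0 (H_out = 3.653) and T = 333.6 (H_out = 5.209) on hF = 3.68 gives T ≈ 332.0 K, at which ψ = 0.11.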